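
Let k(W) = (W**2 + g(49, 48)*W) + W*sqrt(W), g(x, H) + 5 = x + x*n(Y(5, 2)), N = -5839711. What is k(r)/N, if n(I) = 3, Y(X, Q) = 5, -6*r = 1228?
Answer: -25174/52557399 + 614*I*sqrt(1842)/52557399 ≈ -0.00047898 + 0.00050139*I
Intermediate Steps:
r = -614/3 (r = -1/6*1228 = -614/3 ≈ -204.67)
g(x, H) = -5 + 4*x (g(x, H) = -5 + (x + x*3) = -5 + (x + 3*x) = -5 + 4*x)
k(W) = W**2 + W**(3/2) + 191*W (k(W) = (W**2 + (-5 + 4*49)*W) + W*sqrt(W) = (W**2 + (-5 + 196)*W) + W**(3/2) = (W**2 + 191*W) + W**(3/2) = W**2 + W**(3/2) + 191*W)
k(r)/N = ((-614/3)**2 + (-614/3)**(3/2) + 191*(-614/3))/(-5839711) = (376996/9 - 614*I*sqrt(1842)/9 - 117274/3)*(-1/5839711) = (25174/9 - 614*I*sqrt(1842)/9)*(-1/5839711) = -25174/52557399 + 614*I*sqrt(1842)/52557399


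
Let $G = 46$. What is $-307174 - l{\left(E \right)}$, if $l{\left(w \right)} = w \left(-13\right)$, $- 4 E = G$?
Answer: $- \frac{614647}{2} \approx -3.0732 \cdot 10^{5}$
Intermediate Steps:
$E = - \frac{23}{2}$ ($E = \left(- \frac{1}{4}\right) 46 = - \frac{23}{2} \approx -11.5$)
$l{\left(w \right)} = - 13 w$
$-307174 - l{\left(E \right)} = -307174 - \left(-13\right) \left(- \frac{23}{2}\right) = -307174 - \frac{299}{2} = - \frac{614647}{2}$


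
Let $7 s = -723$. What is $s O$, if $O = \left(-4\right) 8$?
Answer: $\frac{23136}{7} \approx 3305.1$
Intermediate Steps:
$O = -32$
$s = - \frac{723}{7}$ ($s = \frac{1}{7} \left(-723\right) = - \frac{723}{7} \approx -103.29$)
$s O = \left(- \frac{723}{7}\right) \left(-32\right) = \frac{23136}{7}$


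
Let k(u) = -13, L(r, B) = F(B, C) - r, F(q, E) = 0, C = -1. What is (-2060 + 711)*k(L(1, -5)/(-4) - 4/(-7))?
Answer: 17537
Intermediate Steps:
L(r, B) = -r (L(r, B) = 0 - r = -r)
(-2060 + 711)*k(L(1, -5)/(-4) - 4/(-7)) = (-2060 + 711)*(-13) = -1349*(-13) = 17537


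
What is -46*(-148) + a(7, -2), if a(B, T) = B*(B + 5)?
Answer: 6892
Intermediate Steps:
a(B, T) = B*(5 + B)
-46*(-148) + a(7, -2) = -46*(-148) + 7*(5 + 7) = 6808 + 7*12 = 6808 + 84 = 6892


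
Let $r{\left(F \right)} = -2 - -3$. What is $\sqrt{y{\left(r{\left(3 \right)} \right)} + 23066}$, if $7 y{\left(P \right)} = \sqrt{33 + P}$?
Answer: $\frac{\sqrt{1130234 + 7 \sqrt{34}}}{7} \approx 151.88$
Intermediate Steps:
$r{\left(F \right)} = 1$ ($r{\left(F \right)} = -2 + 3 = 1$)
$y{\left(P \right)} = \frac{\sqrt{33 + P}}{7}$
$\sqrt{y{\left(r{\left(3 \right)} \right)} + 23066} = \sqrt{\frac{\sqrt{33 + 1}}{7} + 23066} = \sqrt{\frac{\sqrt{34}}{7} + 23066} = \sqrt{23066 + \frac{\sqrt{34}}{7}}$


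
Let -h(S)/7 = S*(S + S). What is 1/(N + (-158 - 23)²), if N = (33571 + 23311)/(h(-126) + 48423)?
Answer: 173841/5695148119 ≈ 3.0524e-5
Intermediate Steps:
h(S) = -14*S² (h(S) = -7*S*(S + S) = -7*S*2*S = -14*S²)
N = -56882/173841 (N = (33571 + 23311)/(-14*(-126)² + 48423) = 56882/(-14*15876 + 48423) = 56882/(-222264 + 48423) = 56882/(-173841) = 56882*(-1/173841) = -56882/173841 ≈ -0.32721)
1/(N + (-158 - 23)²) = 1/(-56882/173841 + (-158 - 23)²) = 1/(-56882/173841 + (-181)²) = 1/(-56882/173841 + 32761) = 1/(5695148119/173841) = 173841/5695148119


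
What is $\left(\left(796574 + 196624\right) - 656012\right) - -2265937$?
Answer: $2603123$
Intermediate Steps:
$\left(\left(796574 + 196624\right) - 656012\right) - -2265937 = \left(993198 - 656012\right) + 2265937 = 337186 + 2265937 = 2603123$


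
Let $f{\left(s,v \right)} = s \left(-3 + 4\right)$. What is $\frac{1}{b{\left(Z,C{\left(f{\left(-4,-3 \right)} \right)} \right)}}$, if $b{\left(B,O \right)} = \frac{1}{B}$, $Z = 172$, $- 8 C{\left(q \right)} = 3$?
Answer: $172$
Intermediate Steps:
$f{\left(s,v \right)} = s$ ($f{\left(s,v \right)} = s 1 = s$)
$C{\left(q \right)} = - \frac{3}{8}$ ($C{\left(q \right)} = \left(- \frac{1}{8}\right) 3 = - \frac{3}{8}$)
$\frac{1}{b{\left(Z,C{\left(f{\left(-4,-3 \right)} \right)} \right)}} = \frac{1}{\frac{1}{172}} = 172$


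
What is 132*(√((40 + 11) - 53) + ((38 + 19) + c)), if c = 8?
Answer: 8580 + 132*I*√2 ≈ 8580.0 + 186.68*I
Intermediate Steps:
132*(√((40 + 11) - 53) + ((38 + 19) + c)) = 132*(√((40 + 11) - 53) + ((38 + 19) + 8)) = 132*(√(51 - 53) + (57 + 8)) = 132*(√(-2) + 65) = 132*(I*√2 + 65) = 132*(65 + I*√2) = 8580 + 132*I*√2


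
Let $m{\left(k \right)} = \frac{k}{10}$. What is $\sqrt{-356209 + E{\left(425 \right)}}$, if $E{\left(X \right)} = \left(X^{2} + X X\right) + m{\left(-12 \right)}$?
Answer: $\frac{\sqrt{125995}}{5} \approx 70.992$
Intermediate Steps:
$m{\left(k \right)} = \frac{k}{10}$ ($m{\left(k \right)} = k \frac{1}{10} = \frac{k}{10}$)
$E{\left(X \right)} = - \frac{6}{5} + 2 X^{2}$ ($E{\left(X \right)} = \left(X^{2} + X X\right) + \frac{1}{10} \left(-12\right) = \left(X^{2} + X^{2}\right) - \frac{6}{5} = 2 X^{2} - \frac{6}{5} = - \frac{6}{5} + 2 X^{2}$)
$\sqrt{-356209 + E{\left(425 \right)}} = \sqrt{-356209 - \left(\frac{6}{5} - 2 \cdot 425^{2}\right)} = \sqrt{-356209 + \left(- \frac{6}{5} + 2 \cdot 180625\right)} = \sqrt{-356209 + \left(- \frac{6}{5} + 361250\right)} = \sqrt{-356209 + \frac{1806244}{5}} = \sqrt{\frac{25199}{5}} = \frac{\sqrt{125995}}{5}$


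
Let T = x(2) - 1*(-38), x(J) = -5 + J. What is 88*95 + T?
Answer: 8395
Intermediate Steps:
T = 35 (T = (-5 + 2) - 1*(-38) = -3 + 38 = 35)
88*95 + T = 88*95 + 35 = 8360 + 35 = 8395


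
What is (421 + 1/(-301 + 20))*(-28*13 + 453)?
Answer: 10528700/281 ≈ 37469.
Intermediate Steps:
(421 + 1/(-301 + 20))*(-28*13 + 453) = (421 + 1/(-281))*(-364 + 453) = (421 - 1/281)*89 = (118300/281)*89 = 10528700/281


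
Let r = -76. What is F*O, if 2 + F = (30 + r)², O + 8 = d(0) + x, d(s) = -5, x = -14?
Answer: -57078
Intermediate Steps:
O = -27 (O = -8 + (-5 - 14) = -8 - 19 = -27)
F = 2114 (F = -2 + (30 - 76)² = -2 + (-46)² = -2 + 2116 = 2114)
F*O = 2114*(-27) = -57078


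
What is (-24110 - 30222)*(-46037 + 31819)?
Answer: 772492376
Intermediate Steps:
(-24110 - 30222)*(-46037 + 31819) = -54332*(-14218) = 772492376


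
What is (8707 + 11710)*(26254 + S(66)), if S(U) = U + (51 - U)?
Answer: 537069185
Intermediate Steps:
S(U) = 51
(8707 + 11710)*(26254 + S(66)) = (8707 + 11710)*(26254 + 51) = 20417*26305 = 537069185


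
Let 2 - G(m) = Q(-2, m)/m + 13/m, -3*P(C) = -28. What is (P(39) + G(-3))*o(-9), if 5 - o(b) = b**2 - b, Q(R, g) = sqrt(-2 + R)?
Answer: -3995/3 - 170*I/3 ≈ -1331.7 - 56.667*I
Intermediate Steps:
P(C) = 28/3 (P(C) = -1/3*(-28) = 28/3)
o(b) = 5 + b - b**2 (o(b) = 5 - (b**2 - b) = 5 + (b - b**2) = 5 + b - b**2)
G(m) = 2 - 13/m - 2*I/m (G(m) = 2 - (sqrt(-2 - 2)/m + 13/m) = 2 - (sqrt(-4)/m + 13/m) = 2 - ((2*I)/m + 13/m) = 2 - (2*I/m + 13/m) = 2 - (13/m + 2*I/m) = 2 + (-13/m - 2*I/m) = 2 - 13/m - 2*I/m)
(P(39) + G(-3))*o(-9) = (28/3 + (-13 - 2*I + 2*(-3))/(-3))*(5 - 9 - 1*(-9)**2) = (28/3 - (-13 - 2*I - 6)/3)*(5 - 9 - 1*81) = (28/3 - (-19 - 2*I)/3)*(5 - 9 - 81) = (28/3 + (19/3 + 2*I/3))*(-85) = (47/3 + 2*I/3)*(-85) = -3995/3 - 170*I/3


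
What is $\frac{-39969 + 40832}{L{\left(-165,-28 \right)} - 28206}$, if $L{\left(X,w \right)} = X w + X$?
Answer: $- \frac{863}{23751} \approx -0.036335$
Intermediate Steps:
$L{\left(X,w \right)} = X + X w$
$\frac{-39969 + 40832}{L{\left(-165,-28 \right)} - 28206} = \frac{-39969 + 40832}{- 165 \left(1 - 28\right) - 28206} = \frac{863}{\left(-165\right) \left(-27\right) - 28206} = \frac{863}{4455 - 28206} = \frac{863}{-23751} = 863 \left(- \frac{1}{23751}\right) = - \frac{863}{23751}$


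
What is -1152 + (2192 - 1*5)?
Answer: 1035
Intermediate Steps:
-1152 + (2192 - 1*5) = -1152 + (2192 - 5) = -1152 + 2187 = 1035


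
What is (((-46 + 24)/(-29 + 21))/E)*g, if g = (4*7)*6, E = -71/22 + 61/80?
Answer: -135520/723 ≈ -187.44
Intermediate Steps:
E = -2169/880 (E = -71*1/22 + 61*(1/80) = -71/22 + 61/80 = -2169/880 ≈ -2.4648)
g = 168 (g = 28*6 = 168)
(((-46 + 24)/(-29 + 21))/E)*g = (((-46 + 24)/(-29 + 21))/(-2169/880))*168 = (-22/(-8)*(-880/2169))*168 = (-22*(-⅛)*(-880/2169))*168 = ((11/4)*(-880/2169))*168 = -2420/2169*168 = -135520/723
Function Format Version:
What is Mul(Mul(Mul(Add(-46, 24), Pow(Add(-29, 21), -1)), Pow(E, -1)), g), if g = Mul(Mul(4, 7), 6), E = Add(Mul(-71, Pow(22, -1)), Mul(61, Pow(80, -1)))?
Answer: Rational(-135520, 723) ≈ -187.44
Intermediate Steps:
E = Rational(-2169, 880) (E = Add(Mul(-71, Rational(1, 22)), Mul(61, Rational(1, 80))) = Add(Rational(-71, 22), Rational(61, 80)) = Rational(-2169, 880) ≈ -2.4648)
g = 168 (g = Mul(28, 6) = 168)
Mul(Mul(Mul(Add(-46, 24), Pow(Add(-29, 21), -1)), Pow(E, -1)), g) = Mul(Mul(Mul(Add(-46, 24), Pow(Add(-29, 21), -1)), Pow(Rational(-2169, 880), -1)), 168) = Mul(Mul(Mul(-22, Pow(-8, -1)), Rational(-880, 2169)), 168) = Mul(Mul(Mul(-22, Rational(-1, 8)), Rational(-880, 2169)), 168) = Mul(Mul(Rational(11, 4), Rational(-880, 2169)), 168) = Mul(Rational(-2420, 2169), 168) = Rational(-135520, 723)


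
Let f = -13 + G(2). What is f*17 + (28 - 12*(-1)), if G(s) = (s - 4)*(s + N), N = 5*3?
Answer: -759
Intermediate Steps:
N = 15
G(s) = (-4 + s)*(15 + s) (G(s) = (s - 4)*(s + 15) = (-4 + s)*(15 + s))
f = -47 (f = -13 + (-60 + 2**2 + 11*2) = -13 + (-60 + 4 + 22) = -13 - 34 = -47)
f*17 + (28 - 12*(-1)) = -47*17 + (28 - 12*(-1)) = -799 + (28 + 12) = -799 + 40 = -759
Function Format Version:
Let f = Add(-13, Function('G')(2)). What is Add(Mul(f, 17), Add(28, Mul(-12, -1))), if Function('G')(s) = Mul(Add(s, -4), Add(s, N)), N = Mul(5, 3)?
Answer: -759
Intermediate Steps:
N = 15
Function('G')(s) = Mul(Add(-4, s), Add(15, s)) (Function('G')(s) = Mul(Add(s, -4), Add(s, 15)) = Mul(Add(-4, s), Add(15, s)))
f = -47 (f = Add(-13, Add(-60, Pow(2, 2), Mul(11, 2))) = Add(-13, Add(-60, 4, 22)) = Add(-13, -34) = -47)
Add(Mul(f, 17), Add(28, Mul(-12, -1))) = Add(Mul(-47, 17), Add(28, Mul(-12, -1))) = Add(-799, Add(28, 12)) = Add(-799, 40) = -759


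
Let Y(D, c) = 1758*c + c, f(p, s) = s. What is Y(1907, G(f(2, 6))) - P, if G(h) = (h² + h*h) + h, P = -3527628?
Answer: 3664830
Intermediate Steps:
G(h) = h + 2*h² (G(h) = (h² + h²) + h = 2*h² + h = h + 2*h²)
Y(D, c) = 1759*c
Y(1907, G(f(2, 6))) - P = 1759*(6*(1 + 2*6)) - 1*(-3527628) = 1759*(6*(1 + 12)) + 3527628 = 1759*(6*13) + 3527628 = 1759*78 + 3527628 = 137202 + 3527628 = 3664830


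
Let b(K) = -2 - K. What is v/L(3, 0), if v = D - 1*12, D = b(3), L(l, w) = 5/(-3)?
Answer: 51/5 ≈ 10.200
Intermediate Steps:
L(l, w) = -5/3 (L(l, w) = 5*(-1/3) = -5/3)
D = -5 (D = -2 - 1*3 = -2 - 3 = -5)
v = -17 (v = -5 - 1*12 = -5 - 12 = -17)
v/L(3, 0) = -17/(-5/3) = -3/5*(-17) = 51/5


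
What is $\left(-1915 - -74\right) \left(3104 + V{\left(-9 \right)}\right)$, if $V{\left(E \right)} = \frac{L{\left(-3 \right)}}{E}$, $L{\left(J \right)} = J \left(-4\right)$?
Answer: $- \frac{17136028}{3} \approx -5.712 \cdot 10^{6}$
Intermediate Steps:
$L{\left(J \right)} = - 4 J$
$V{\left(E \right)} = \frac{12}{E}$ ($V{\left(E \right)} = \frac{\left(-4\right) \left(-3\right)}{E} = \frac{12}{E}$)
$\left(-1915 - -74\right) \left(3104 + V{\left(-9 \right)}\right) = \left(-1915 - -74\right) \left(3104 + \frac{12}{-9}\right) = \left(-1915 + 74\right) \left(3104 + 12 \left(- \frac{1}{9}\right)\right) = - 1841 \left(3104 - \frac{4}{3}\right) = \left(-1841\right) \frac{9308}{3} = - \frac{17136028}{3}$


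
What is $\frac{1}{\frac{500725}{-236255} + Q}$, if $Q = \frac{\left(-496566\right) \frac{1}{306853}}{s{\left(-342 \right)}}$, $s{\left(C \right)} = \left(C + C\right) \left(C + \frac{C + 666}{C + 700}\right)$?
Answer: $- \frac{33639793645181184}{71297288091679003} \approx -0.47182$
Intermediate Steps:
$s{\left(C \right)} = 2 C \left(C + \frac{666 + C}{700 + C}\right)$
$Q = - \frac{4938073}{711938237184}$ ($Q = \frac{\left(-496566\right) \frac{1}{306853}}{2 \left(-342\right) \frac{1}{700 - 342} \left(666 + \left(-342\right)^{2} + 701 \left(-342\right)\right)} = \frac{\left(-496566\right) \frac{1}{306853}}{2 \left(-342\right) \frac{1}{358} \left(666 + 116964 - 239742\right)} = - \frac{496566}{306853 \cdot 2 \left(-342\right) \frac{1}{358} \left(-122112\right)} = - \frac{496566}{306853 \cdot \frac{41762304}{179}} = \left(- \frac{496566}{306853}\right) \frac{179}{41762304} = - \frac{4938073}{711938237184} \approx -6.9361 \cdot 10^{-6}$)
$\frac{1}{\frac{500725}{-236255} + Q} = \frac{1}{\frac{500725}{-236255} - \frac{4938073}{711938237184}} = \frac{1}{500725 \left(- \frac{1}{236255}\right) - \frac{4938073}{711938237184}} = \frac{1}{- \frac{100145}{47251} - \frac{4938073}{711938237184}} = \frac{1}{- \frac{71297288091679003}{33639793645181184}} = - \frac{33639793645181184}{71297288091679003}$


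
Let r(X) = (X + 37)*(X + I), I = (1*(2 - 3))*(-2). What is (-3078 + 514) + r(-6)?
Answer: -2688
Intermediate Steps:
I = 2 (I = (1*(-1))*(-2) = -1*(-2) = 2)
r(X) = (2 + X)*(37 + X) (r(X) = (X + 37)*(X + 2) = (37 + X)*(2 + X) = (2 + X)*(37 + X))
(-3078 + 514) + r(-6) = (-3078 + 514) + (74 + (-6)² + 39*(-6)) = -2564 + (74 + 36 - 234) = -2564 - 124 = -2688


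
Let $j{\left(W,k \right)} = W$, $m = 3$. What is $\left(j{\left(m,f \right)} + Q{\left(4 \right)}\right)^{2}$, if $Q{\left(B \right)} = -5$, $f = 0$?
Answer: $4$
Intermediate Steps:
$\left(j{\left(m,f \right)} + Q{\left(4 \right)}\right)^{2} = \left(3 - 5\right)^{2} = \left(-2\right)^{2} = 4$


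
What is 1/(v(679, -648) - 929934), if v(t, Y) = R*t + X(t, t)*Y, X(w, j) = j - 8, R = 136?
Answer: -1/1272398 ≈ -7.8592e-7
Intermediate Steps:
X(w, j) = -8 + j
v(t, Y) = 136*t + Y*(-8 + t) (v(t, Y) = 136*t + (-8 + t)*Y = 136*t + Y*(-8 + t))
1/(v(679, -648) - 929934) = 1/((136*679 - 648*(-8 + 679)) - 929934) = 1/((92344 - 648*671) - 929934) = 1/((92344 - 434808) - 929934) = 1/(-342464 - 929934) = 1/(-1272398) = -1/1272398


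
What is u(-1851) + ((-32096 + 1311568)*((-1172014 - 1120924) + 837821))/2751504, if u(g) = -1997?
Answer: -38901587744/57323 ≈ -6.7864e+5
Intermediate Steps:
u(-1851) + ((-32096 + 1311568)*((-1172014 - 1120924) + 837821))/2751504 = -1997 + ((-32096 + 1311568)*((-1172014 - 1120924) + 837821))/2751504 = -1997 + (1279472*(-2292938 + 837821))*(1/2751504) = -1997 + (1279472*(-1455117))*(1/2751504) = -1997 - 1861781458224*1/2751504 = -1997 - 38787113713/57323 = -38901587744/57323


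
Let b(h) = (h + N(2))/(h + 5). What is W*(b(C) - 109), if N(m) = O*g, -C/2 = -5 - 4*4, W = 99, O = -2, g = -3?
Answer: -502425/47 ≈ -10690.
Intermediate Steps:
C = 42 (C = -2*(-5 - 4*4) = -2*(-5 - 16) = -2*(-21) = 42)
N(m) = 6 (N(m) = -2*(-3) = 6)
b(h) = (6 + h)/(5 + h) (b(h) = (h + 6)/(h + 5) = (6 + h)/(5 + h))
W*(b(C) - 109) = 99*((6 + 42)/(5 + 42) - 109) = 99*(48/47 - 109) = 99*(-5075/47) = -502425/47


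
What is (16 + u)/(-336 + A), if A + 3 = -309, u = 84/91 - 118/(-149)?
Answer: -5719/209196 ≈ -0.027338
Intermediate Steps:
u = 3322/1937 (u = 84*(1/91) - 118*(-1/149) = 12/13 + 118/149 = 3322/1937 ≈ 1.7150)
A = -312 (A = -3 - 309 = -312)
(16 + u)/(-336 + A) = (16 + 3322/1937)/(-336 - 312) = (34314/1937)/(-648) = (34314/1937)*(-1/648) = -5719/209196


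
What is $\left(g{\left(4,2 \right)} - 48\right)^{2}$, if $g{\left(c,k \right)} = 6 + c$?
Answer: $1444$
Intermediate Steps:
$\left(g{\left(4,2 \right)} - 48\right)^{2} = \left(\left(6 + 4\right) - 48\right)^{2} = \left(10 - 48\right)^{2} = \left(-38\right)^{2} = 1444$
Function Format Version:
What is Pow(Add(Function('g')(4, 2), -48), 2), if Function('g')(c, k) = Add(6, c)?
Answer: 1444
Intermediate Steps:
Pow(Add(Function('g')(4, 2), -48), 2) = Pow(Add(Add(6, 4), -48), 2) = Pow(Add(10, -48), 2) = Pow(-38, 2) = 1444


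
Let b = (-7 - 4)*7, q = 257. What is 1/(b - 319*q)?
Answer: -1/82060 ≈ -1.2186e-5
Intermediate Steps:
b = -77 (b = -11*7 = -77)
1/(b - 319*q) = 1/(-77 - 319*257) = 1/(-77 - 81983) = 1/(-82060) = -1/82060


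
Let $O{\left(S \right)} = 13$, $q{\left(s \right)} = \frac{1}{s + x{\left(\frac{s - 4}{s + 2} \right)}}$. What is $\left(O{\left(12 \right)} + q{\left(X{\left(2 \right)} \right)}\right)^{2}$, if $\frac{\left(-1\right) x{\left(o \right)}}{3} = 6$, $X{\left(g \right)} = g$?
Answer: $\frac{42849}{256} \approx 167.38$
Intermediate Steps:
$x{\left(o \right)} = -18$ ($x{\left(o \right)} = \left(-3\right) 6 = -18$)
$q{\left(s \right)} = \frac{1}{-18 + s}$ ($q{\left(s \right)} = \frac{1}{s - 18} = \frac{1}{-18 + s}$)
$\left(O{\left(12 \right)} + q{\left(X{\left(2 \right)} \right)}\right)^{2} = \left(13 + \frac{1}{-18 + 2}\right)^{2} = \left(13 + \frac{1}{-16}\right)^{2} = \left(13 - \frac{1}{16}\right)^{2} = \left(\frac{207}{16}\right)^{2} = \frac{42849}{256}$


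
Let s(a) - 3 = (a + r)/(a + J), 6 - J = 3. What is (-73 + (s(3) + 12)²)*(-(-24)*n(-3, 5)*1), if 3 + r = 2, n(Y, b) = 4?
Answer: 46688/3 ≈ 15563.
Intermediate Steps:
J = 3 (J = 6 - 1*3 = 6 - 3 = 3)
r = -1 (r = -3 + 2 = -1)
s(a) = 3 + (-1 + a)/(3 + a) (s(a) = 3 + (a - 1)/(a + 3) = 3 + (-1 + a)/(3 + a))
(-73 + (s(3) + 12)²)*(-(-24)*n(-3, 5)*1) = (-73 + (4*(2 + 3)/(3 + 3) + 12)²)*(-(-24)*4*1) = (-73 + (4*5/6 + 12)²)*(-6*(-16)*1) = (-73 + (4*(⅙)*5 + 12)²)*(96*1) = (-73 + (10/3 + 12)²)*96 = (-73 + (46/3)²)*96 = (-73 + 2116/9)*96 = (1459/9)*96 = 46688/3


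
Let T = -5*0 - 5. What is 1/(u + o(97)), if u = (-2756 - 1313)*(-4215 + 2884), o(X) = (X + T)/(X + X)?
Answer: 97/525336429 ≈ 1.8464e-7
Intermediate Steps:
T = -5 (T = 0 - 5 = -5)
o(X) = (-5 + X)/(2*X) (o(X) = (X - 5)/(X + X) = (-5 + X)/((2*X)) = (-5 + X)*(1/(2*X)) = (-5 + X)/(2*X))
u = 5415839 (u = -4069*(-1331) = 5415839)
1/(u + o(97)) = 1/(5415839 + (½)*(-5 + 97)/97) = 1/(5415839 + (½)*(1/97)*92) = 1/(5415839 + 46/97) = 1/(525336429/97) = 97/525336429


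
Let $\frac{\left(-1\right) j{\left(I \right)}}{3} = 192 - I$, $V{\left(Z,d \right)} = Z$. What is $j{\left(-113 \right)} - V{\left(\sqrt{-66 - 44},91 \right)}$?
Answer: $-915 - i \sqrt{110} \approx -915.0 - 10.488 i$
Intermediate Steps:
$j{\left(I \right)} = -576 + 3 I$ ($j{\left(I \right)} = - 3 \left(192 - I\right) = -576 + 3 I$)
$j{\left(-113 \right)} - V{\left(\sqrt{-66 - 44},91 \right)} = \left(-576 + 3 \left(-113\right)\right) - \sqrt{-66 - 44} = \left(-576 - 339\right) - \sqrt{-110} = -915 - i \sqrt{110}$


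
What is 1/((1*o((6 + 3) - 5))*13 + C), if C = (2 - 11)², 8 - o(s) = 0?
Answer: 1/185 ≈ 0.0054054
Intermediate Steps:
o(s) = 8 (o(s) = 8 - 1*0 = 8 + 0 = 8)
C = 81 (C = (-9)² = 81)
1/((1*o((6 + 3) - 5))*13 + C) = 1/((1*8)*13 + 81) = 1/(8*13 + 81) = 1/(104 + 81) = 1/185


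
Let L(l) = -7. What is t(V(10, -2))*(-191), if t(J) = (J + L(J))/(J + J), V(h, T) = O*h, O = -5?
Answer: -10887/100 ≈ -108.87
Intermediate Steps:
V(h, T) = -5*h
t(J) = (-7 + J)/(2*J) (t(J) = (J - 7)/(J + J) = (-7 + J)/((2*J)) = (-7 + J)*(1/(2*J)) = (-7 + J)/(2*J))
t(V(10, -2))*(-191) = ((-7 - 5*10)/(2*((-5*10))))*(-191) = ((½)*(-7 - 50)/(-50))*(-191) = ((½)*(-1/50)*(-57))*(-191) = (57/100)*(-191) = -10887/100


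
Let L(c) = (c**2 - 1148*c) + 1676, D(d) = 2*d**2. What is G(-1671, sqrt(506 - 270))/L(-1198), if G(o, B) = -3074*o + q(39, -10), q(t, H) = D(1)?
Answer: 642082/351523 ≈ 1.8266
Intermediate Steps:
q(t, H) = 2 (q(t, H) = 2*1**2 = 2*1 = 2)
L(c) = 1676 + c**2 - 1148*c
G(o, B) = 2 - 3074*o (G(o, B) = -3074*o + 2 = 2 - 3074*o)
G(-1671, sqrt(506 - 270))/L(-1198) = (2 - 3074*(-1671))/(1676 + (-1198)**2 - 1148*(-1198)) = (2 + 5136654)/(1676 + 1435204 + 1375304) = 5136656/2812184 = 5136656*(1/2812184) = 642082/351523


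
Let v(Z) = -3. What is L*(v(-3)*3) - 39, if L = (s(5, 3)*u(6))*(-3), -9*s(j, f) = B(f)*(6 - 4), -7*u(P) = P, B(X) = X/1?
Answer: -165/7 ≈ -23.571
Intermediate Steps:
B(X) = X (B(X) = X*1 = X)
u(P) = -P/7
s(j, f) = -2*f/9 (s(j, f) = -f*(6 - 4)/9 = -f*2/9 = -2*f/9)
L = -12/7 (L = ((-2/9*3)*(-1/7*6))*(-3) = -2/3*(-6/7)*(-3) = (4/7)*(-3) = -12/7 ≈ -1.7143)
L*(v(-3)*3) - 39 = -(-36)*3/7 - 39 = -12/7*(-9) - 39 = 108/7 - 39 = -165/7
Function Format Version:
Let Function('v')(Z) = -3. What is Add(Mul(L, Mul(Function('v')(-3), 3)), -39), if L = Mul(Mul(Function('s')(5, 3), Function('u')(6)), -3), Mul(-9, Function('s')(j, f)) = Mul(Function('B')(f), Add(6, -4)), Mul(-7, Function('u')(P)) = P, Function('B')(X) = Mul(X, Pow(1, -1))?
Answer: Rational(-165, 7) ≈ -23.571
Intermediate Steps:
Function('B')(X) = X (Function('B')(X) = Mul(X, 1) = X)
Function('u')(P) = Mul(Rational(-1, 7), P)
Function('s')(j, f) = Mul(Rational(-2, 9), f) (Function('s')(j, f) = Mul(Rational(-1, 9), Mul(f, Add(6, -4))) = Mul(Rational(-1, 9), Mul(f, 2)) = Mul(Rational(-1, 9), Mul(2, f)) = Mul(Rational(-2, 9), f))
L = Rational(-12, 7) (L = Mul(Mul(Mul(Rational(-2, 9), 3), Mul(Rational(-1, 7), 6)), -3) = Mul(Mul(Rational(-2, 3), Rational(-6, 7)), -3) = Mul(Rational(4, 7), -3) = Rational(-12, 7) ≈ -1.7143)
Add(Mul(L, Mul(Function('v')(-3), 3)), -39) = Add(Mul(Rational(-12, 7), Mul(-3, 3)), -39) = Add(Mul(Rational(-12, 7), -9), -39) = Add(Rational(108, 7), -39) = Rational(-165, 7)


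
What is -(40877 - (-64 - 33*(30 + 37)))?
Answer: -43152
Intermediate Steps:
-(40877 - (-64 - 33*(30 + 37))) = -(40877 - (-64 - 33*67)) = -(40877 - (-64 - 2211)) = -(40877 - 1*(-2275)) = -(40877 + 2275) = -1*43152 = -43152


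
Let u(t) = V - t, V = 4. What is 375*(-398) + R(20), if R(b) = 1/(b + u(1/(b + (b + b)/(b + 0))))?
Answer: -78654728/527 ≈ -1.4925e+5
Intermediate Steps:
u(t) = 4 - t
R(b) = 1/(4 + b - 1/(2 + b)) (R(b) = 1/(b + (4 - 1/(b + (b + b)/(b + 0)))) = 1/(b + (4 - 1/(b + (2*b)/b))) = 1/(b + (4 - 1/(b + 2))) = 1/(b + (4 - 1/(2 + b))) = 1/(4 + b - 1/(2 + b)))
375*(-398) + R(20) = 375*(-398) + (2 + 20)/(7 + 20² + 6*20) = -149250 + 22/(7 + 400 + 120) = -149250 + 22/527 = -78654728/527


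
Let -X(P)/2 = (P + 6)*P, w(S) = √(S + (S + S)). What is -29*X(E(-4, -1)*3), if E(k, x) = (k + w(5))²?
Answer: 1035126 - 267264*√15 ≈ 16.979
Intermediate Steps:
w(S) = √3*√S (w(S) = √(S + 2*S) = √(3*S) = √3*√S)
E(k, x) = (k + √15)² (E(k, x) = (k + √3*√5)² = (k + √15)²)
X(P) = -2*P*(6 + P) (X(P) = -2*(P + 6)*P = -2*(6 + P)*P = -2*P*(6 + P))
-29*X(E(-4, -1)*3) = -(-58)*(-4 + √15)²*3*(6 + (-4 + √15)²*3) = -(-58)*3*(-4 + √15)²*(6 + 3*(-4 + √15)²) = -(-174)*(-4 + √15)²*(6 + 3*(-4 + √15)²) = 174*(-4 + √15)²*(6 + 3*(-4 + √15)²)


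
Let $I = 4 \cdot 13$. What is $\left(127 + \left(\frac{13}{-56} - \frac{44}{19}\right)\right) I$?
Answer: $\frac{1721421}{266} \approx 6471.5$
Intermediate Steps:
$I = 52$
$\left(127 + \left(\frac{13}{-56} - \frac{44}{19}\right)\right) I = \left(127 + \left(\frac{13}{-56} - \frac{44}{19}\right)\right) 52 = \left(127 + \left(13 \left(- \frac{1}{56}\right) - \frac{44}{19}\right)\right) 52 = \left(127 - \frac{2711}{1064}\right) 52 = \frac{132417}{1064} \cdot 52 = \frac{1721421}{266}$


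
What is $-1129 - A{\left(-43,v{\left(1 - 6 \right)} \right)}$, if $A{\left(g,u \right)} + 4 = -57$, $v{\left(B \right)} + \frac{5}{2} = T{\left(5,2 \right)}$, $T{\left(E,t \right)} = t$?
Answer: $-1068$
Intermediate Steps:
$v{\left(B \right)} = - \frac{1}{2}$ ($v{\left(B \right)} = - \frac{5}{2} + 2 = - \frac{1}{2}$)
$A{\left(g,u \right)} = -61$ ($A{\left(g,u \right)} = -4 - 57 = -61$)
$-1129 - A{\left(-43,v{\left(1 - 6 \right)} \right)} = -1129 - -61 = -1129 + 61 = -1068$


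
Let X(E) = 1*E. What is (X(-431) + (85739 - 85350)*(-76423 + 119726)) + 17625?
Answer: 16862061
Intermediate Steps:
X(E) = E
(X(-431) + (85739 - 85350)*(-76423 + 119726)) + 17625 = (-431 + (85739 - 85350)*(-76423 + 119726)) + 17625 = (-431 + 389*43303) + 17625 = (-431 + 16844867) + 17625 = 16844436 + 17625 = 16862061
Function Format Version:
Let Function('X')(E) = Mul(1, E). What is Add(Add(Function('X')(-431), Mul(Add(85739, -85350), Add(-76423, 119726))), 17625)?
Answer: 16862061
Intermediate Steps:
Function('X')(E) = E
Add(Add(Function('X')(-431), Mul(Add(85739, -85350), Add(-76423, 119726))), 17625) = Add(Add(-431, Mul(Add(85739, -85350), Add(-76423, 119726))), 17625) = Add(Add(-431, Mul(389, 43303)), 17625) = Add(Add(-431, 16844867), 17625) = Add(16844436, 17625) = 16862061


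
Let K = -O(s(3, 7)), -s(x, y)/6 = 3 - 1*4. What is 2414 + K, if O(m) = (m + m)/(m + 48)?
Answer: 21724/9 ≈ 2413.8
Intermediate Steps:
s(x, y) = 6 (s(x, y) = -6*(3 - 1*4) = -6*(3 - 4) = -6*(-1) = 6)
O(m) = 2*m/(48 + m) (O(m) = (2*m)/(48 + m) = 2*m/(48 + m))
K = -2/9 (K = -2*6/(48 + 6) = -2*6/54 = -1*2/9 = -2/9 ≈ -0.22222)
2414 + K = 2414 - 2/9 = 21724/9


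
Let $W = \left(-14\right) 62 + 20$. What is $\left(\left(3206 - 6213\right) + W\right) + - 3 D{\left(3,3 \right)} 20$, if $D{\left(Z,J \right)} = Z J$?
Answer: $-4395$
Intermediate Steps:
$D{\left(Z,J \right)} = J Z$
$W = -848$ ($W = -868 + 20 = -848$)
$\left(\left(3206 - 6213\right) + W\right) + - 3 D{\left(3,3 \right)} 20 = \left(\left(3206 - 6213\right) - 848\right) + - 3 \cdot 3 \cdot 3 \cdot 20 = \left(-3007 - 848\right) + \left(-3\right) 9 \cdot 20 = -3855 - 540 = -4395$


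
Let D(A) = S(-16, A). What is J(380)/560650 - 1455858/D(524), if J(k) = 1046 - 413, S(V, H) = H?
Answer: -102028307001/36722575 ≈ -2778.4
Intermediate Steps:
J(k) = 633
D(A) = A
J(380)/560650 - 1455858/D(524) = 633/560650 - 1455858/524 = 633*(1/560650) - 1455858*1/524 = 633/560650 - 727929/262 = -102028307001/36722575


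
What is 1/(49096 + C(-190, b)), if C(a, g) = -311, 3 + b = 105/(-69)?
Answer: 1/48785 ≈ 2.0498e-5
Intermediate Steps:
b = -104/23 (b = -3 + 105/(-69) = -3 + 105*(-1/69) = -3 - 35/23 = -104/23 ≈ -4.5217)
1/(49096 + C(-190, b)) = 1/(49096 - 311) = 1/48785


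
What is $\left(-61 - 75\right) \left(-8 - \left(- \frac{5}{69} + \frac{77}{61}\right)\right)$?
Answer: $\frac{5260480}{4209} \approx 1249.8$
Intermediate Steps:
$\left(-61 - 75\right) \left(-8 - \left(- \frac{5}{69} + \frac{77}{61}\right)\right) = \left(-61 - 75\right) \left(-8 - \frac{5008}{4209}\right) = - 136 \left(-8 + \left(\frac{5}{69} - \frac{77}{61}\right)\right) = - 136 \left(-8 - \frac{5008}{4209}\right) = \left(-136\right) \left(- \frac{38680}{4209}\right) = \frac{5260480}{4209}$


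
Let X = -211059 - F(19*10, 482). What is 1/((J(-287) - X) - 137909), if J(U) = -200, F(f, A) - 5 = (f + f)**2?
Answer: 1/217355 ≈ 4.6008e-6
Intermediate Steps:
F(f, A) = 5 + 4*f**2 (F(f, A) = 5 + (f + f)**2 = 5 + (2*f)**2 = 5 + 4*f**2)
X = -355464 (X = -211059 - (5 + 4*(19*10)**2) = -211059 - (5 + 4*190**2) = -211059 - (5 + 4*36100) = -211059 - (5 + 144400) = -211059 - 1*144405 = -211059 - 144405 = -355464)
1/((J(-287) - X) - 137909) = 1/((-200 - 1*(-355464)) - 137909) = 1/((-200 + 355464) - 137909) = 1/(355264 - 137909) = 1/217355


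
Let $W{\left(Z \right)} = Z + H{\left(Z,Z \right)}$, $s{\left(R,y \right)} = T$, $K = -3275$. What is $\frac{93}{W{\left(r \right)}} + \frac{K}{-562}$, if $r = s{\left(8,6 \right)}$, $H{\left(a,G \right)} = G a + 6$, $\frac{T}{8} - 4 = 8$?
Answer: $\frac{2547393}{436393} \approx 5.8374$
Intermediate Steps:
$T = 96$ ($T = 32 + 8 \cdot 8 = 32 + 64 = 96$)
$H{\left(a,G \right)} = 6 + G a$
$s{\left(R,y \right)} = 96$
$r = 96$
$W{\left(Z \right)} = 6 + Z + Z^{2}$ ($W{\left(Z \right)} = Z + \left(6 + Z Z\right) = Z + \left(6 + Z^{2}\right) = 6 + Z + Z^{2}$)
$\frac{93}{W{\left(r \right)}} + \frac{K}{-562} = \frac{93}{6 + 96 + 96^{2}} - \frac{3275}{-562} = \frac{93}{6 + 96 + 9216} - - \frac{3275}{562} = \frac{93}{9318} + \frac{3275}{562} = 93 \cdot \frac{1}{9318} + \frac{3275}{562} = \frac{31}{3106} + \frac{3275}{562} = \frac{2547393}{436393}$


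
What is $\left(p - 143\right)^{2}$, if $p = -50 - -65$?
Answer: $16384$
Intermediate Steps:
$p = 15$ ($p = -50 + 65 = 15$)
$\left(p - 143\right)^{2} = \left(15 - 143\right)^{2} = \left(-128\right)^{2} = 16384$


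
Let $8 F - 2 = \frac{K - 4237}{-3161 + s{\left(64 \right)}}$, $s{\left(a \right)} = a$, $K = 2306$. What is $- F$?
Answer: $- \frac{8125}{24776} \approx -0.32794$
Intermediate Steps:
$F = \frac{8125}{24776}$ ($F = \frac{1}{4} + \frac{\left(2306 - 4237\right) \frac{1}{-3161 + 64}}{8} = \frac{1}{4} + \frac{\left(-1931\right) \frac{1}{-3097}}{8} = \frac{1}{4} + \frac{\left(-1931\right) \left(- \frac{1}{3097}\right)}{8} = \frac{1}{4} + \frac{1}{8} \cdot \frac{1931}{3097} = \frac{1}{4} + \frac{1931}{24776} = \frac{8125}{24776} \approx 0.32794$)
$- F = \left(-1\right) \frac{8125}{24776} = - \frac{8125}{24776}$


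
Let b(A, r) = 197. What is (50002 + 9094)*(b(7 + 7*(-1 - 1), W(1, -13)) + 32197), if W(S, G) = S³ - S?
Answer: 1914355824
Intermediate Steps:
(50002 + 9094)*(b(7 + 7*(-1 - 1), W(1, -13)) + 32197) = (50002 + 9094)*(197 + 32197) = 59096*32394 = 1914355824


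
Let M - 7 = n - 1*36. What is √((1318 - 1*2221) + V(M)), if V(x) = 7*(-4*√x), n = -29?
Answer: √(-903 - 28*I*√58) ≈ 3.524 - 30.256*I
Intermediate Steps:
M = -58 (M = 7 + (-29 - 1*36) = 7 + (-29 - 36) = 7 - 65 = -58)
V(x) = -28*√x
√((1318 - 1*2221) + V(M)) = √((1318 - 1*2221) - 28*I*√58) = √((1318 - 2221) - 28*I*√58) = √(-903 - 28*I*√58)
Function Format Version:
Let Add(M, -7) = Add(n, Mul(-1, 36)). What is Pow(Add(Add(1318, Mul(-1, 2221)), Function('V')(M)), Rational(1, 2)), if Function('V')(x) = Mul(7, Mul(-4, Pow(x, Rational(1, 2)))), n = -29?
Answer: Pow(Add(-903, Mul(-28, I, Pow(58, Rational(1, 2)))), Rational(1, 2)) ≈ Add(3.5240, Mul(-30.256, I))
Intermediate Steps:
M = -58 (M = Add(7, Add(-29, Mul(-1, 36))) = Add(7, Add(-29, -36)) = Add(7, -65) = -58)
Function('V')(x) = Mul(-28, Pow(x, Rational(1, 2)))
Pow(Add(Add(1318, Mul(-1, 2221)), Function('V')(M)), Rational(1, 2)) = Pow(Add(Add(1318, Mul(-1, 2221)), Mul(-28, Pow(-58, Rational(1, 2)))), Rational(1, 2)) = Pow(Add(Add(1318, -2221), Mul(-28, Mul(I, Pow(58, Rational(1, 2))))), Rational(1, 2)) = Pow(Add(-903, Mul(-28, I, Pow(58, Rational(1, 2)))), Rational(1, 2))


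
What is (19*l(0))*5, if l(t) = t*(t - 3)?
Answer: 0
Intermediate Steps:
l(t) = t*(-3 + t)
(19*l(0))*5 = (19*(0*(-3 + 0)))*5 = (19*(0*(-3)))*5 = (19*0)*5 = 0*5 = 0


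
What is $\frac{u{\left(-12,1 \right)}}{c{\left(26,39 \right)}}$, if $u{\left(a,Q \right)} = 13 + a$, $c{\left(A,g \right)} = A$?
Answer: $\frac{1}{26} \approx 0.038462$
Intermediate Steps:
$\frac{u{\left(-12,1 \right)}}{c{\left(26,39 \right)}} = \frac{13 - 12}{26} = 1 \cdot \frac{1}{26} = \frac{1}{26}$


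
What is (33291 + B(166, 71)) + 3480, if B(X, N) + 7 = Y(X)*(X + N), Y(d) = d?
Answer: 76106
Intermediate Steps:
B(X, N) = -7 + X*(N + X) (B(X, N) = -7 + X*(X + N) = -7 + X*(N + X))
(33291 + B(166, 71)) + 3480 = (33291 + (-7 + 166² + 71*166)) + 3480 = (33291 + (-7 + 27556 + 11786)) + 3480 = (33291 + 39335) + 3480 = 72626 + 3480 = 76106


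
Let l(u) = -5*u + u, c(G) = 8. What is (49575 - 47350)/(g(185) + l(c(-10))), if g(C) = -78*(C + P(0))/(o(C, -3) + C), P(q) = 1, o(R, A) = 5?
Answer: -211375/10294 ≈ -20.534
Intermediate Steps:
l(u) = -4*u
g(C) = -78*(1 + C)/(5 + C) (g(C) = -78*(C + 1)/(5 + C) = -78*(1 + C)/(5 + C))
(49575 - 47350)/(g(185) + l(c(-10))) = (49575 - 47350)/(78*(-1 - 1*185)/(5 + 185) - 4*8) = 2225/(78*(-1 - 185)/190 - 32) = 2225/(78*(1/190)*(-186) - 32) = 2225/(-7254/95 - 32) = 2225/(-10294/95) = 2225*(-95/10294) = -211375/10294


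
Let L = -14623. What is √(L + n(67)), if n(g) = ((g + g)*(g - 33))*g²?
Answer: √20437261 ≈ 4520.8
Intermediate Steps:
n(g) = 2*g³*(-33 + g) (n(g) = ((2*g)*(-33 + g))*g² = (2*g*(-33 + g))*g² = 2*g³*(-33 + g))
√(L + n(67)) = √(-14623 + 2*67³*(-33 + 67)) = √(-14623 + 2*300763*34) = √(-14623 + 20451884) = √20437261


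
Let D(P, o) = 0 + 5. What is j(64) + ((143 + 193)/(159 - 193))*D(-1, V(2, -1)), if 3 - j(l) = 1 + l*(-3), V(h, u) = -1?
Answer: 2458/17 ≈ 144.59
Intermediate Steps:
D(P, o) = 5
j(l) = 2 + 3*l (j(l) = 3 - (1 + l*(-3)) = 3 - (1 - 3*l) = 3 + (-1 + 3*l) = 2 + 3*l)
j(64) + ((143 + 193)/(159 - 193))*D(-1, V(2, -1)) = (2 + 3*64) + ((143 + 193)/(159 - 193))*5 = (2 + 192) + (336/(-34))*5 = 194 + (336*(-1/34))*5 = 194 - 168/17*5 = 194 - 840/17 = 2458/17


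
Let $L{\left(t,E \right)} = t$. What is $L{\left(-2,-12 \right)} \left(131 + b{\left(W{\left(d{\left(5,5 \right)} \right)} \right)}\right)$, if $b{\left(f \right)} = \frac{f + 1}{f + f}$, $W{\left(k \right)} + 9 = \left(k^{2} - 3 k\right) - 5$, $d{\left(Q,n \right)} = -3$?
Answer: $- \frac{1053}{4} \approx -263.25$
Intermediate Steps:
$W{\left(k \right)} = -14 + k^{2} - 3 k$ ($W{\left(k \right)} = -9 - \left(5 - k^{2} + 3 k\right) = -14 + k^{2} - 3 k$)
$b{\left(f \right)} = \frac{1 + f}{2 f}$
$L{\left(-2,-12 \right)} \left(131 + b{\left(W{\left(d{\left(5,5 \right)} \right)} \right)}\right) = - 2 \left(131 + \frac{1 - \left(5 - 9\right)}{2 \left(-14 + \left(-3\right)^{2} - -9\right)}\right) = - 2 \left(131 + \frac{1 + \left(-14 + 9 + 9\right)}{2 \left(-14 + 9 + 9\right)}\right) = - 2 \left(131 + \frac{1 + 4}{2 \cdot 4}\right) = - 2 \left(131 + \frac{1}{2} \cdot \frac{1}{4} \cdot 5\right) = - 2 \left(131 + \frac{5}{8}\right) = \left(-2\right) \frac{1053}{8} = - \frac{1053}{4}$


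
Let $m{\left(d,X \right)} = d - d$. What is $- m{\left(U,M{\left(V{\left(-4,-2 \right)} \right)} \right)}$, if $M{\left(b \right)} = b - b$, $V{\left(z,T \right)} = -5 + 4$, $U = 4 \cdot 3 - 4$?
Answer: $0$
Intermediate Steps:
$U = 8$ ($U = 12 - 4 = 8$)
$V{\left(z,T \right)} = -1$
$M{\left(b \right)} = 0$
$m{\left(d,X \right)} = 0$
$- m{\left(U,M{\left(V{\left(-4,-2 \right)} \right)} \right)} = \left(-1\right) 0 = 0$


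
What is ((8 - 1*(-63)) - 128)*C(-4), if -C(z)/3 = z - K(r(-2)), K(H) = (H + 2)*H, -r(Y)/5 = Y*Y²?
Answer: -287964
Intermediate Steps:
r(Y) = -5*Y³ (r(Y) = -5*Y*Y² = -5*Y³)
K(H) = H*(2 + H) (K(H) = (2 + H)*H = H*(2 + H))
C(z) = 5040 - 3*z (C(z) = -3*(z - (-5*(-2)³)*(2 - 5*(-2)³)) = -3*(z - (-5*(-8))*(2 - 5*(-8))) = -3*(z - 40*(2 + 40)) = -3*(z - 40*42) = -3*(z - 1*1680) = -3*(z - 1680) = -3*(-1680 + z) = 5040 - 3*z)
((8 - 1*(-63)) - 128)*C(-4) = ((8 - 1*(-63)) - 128)*(5040 - 3*(-4)) = ((8 + 63) - 128)*(5040 + 12) = (71 - 128)*5052 = -57*5052 = -287964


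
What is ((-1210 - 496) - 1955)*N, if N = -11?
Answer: 40271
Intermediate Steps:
((-1210 - 496) - 1955)*N = ((-1210 - 496) - 1955)*(-11) = (-1706 - 1955)*(-11) = -3661*(-11) = 40271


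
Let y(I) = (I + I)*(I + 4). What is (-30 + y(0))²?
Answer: 900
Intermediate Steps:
y(I) = 2*I*(4 + I) (y(I) = (2*I)*(4 + I) = 2*I*(4 + I))
(-30 + y(0))² = (-30 + 2*0*(4 + 0))² = (-30 + 2*0*4)² = (-30 + 0)² = (-30)² = 900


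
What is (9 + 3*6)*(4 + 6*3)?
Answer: 594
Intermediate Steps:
(9 + 3*6)*(4 + 6*3) = (9 + 18)*(4 + 18) = 27*22 = 594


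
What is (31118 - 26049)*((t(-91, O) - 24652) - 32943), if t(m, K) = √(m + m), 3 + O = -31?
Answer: -291949055 + 5069*I*√182 ≈ -2.9195e+8 + 68385.0*I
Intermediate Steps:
O = -34 (O = -3 - 31 = -34)
t(m, K) = √2*√m (t(m, K) = √(2*m) = √2*√m)
(31118 - 26049)*((t(-91, O) - 24652) - 32943) = (31118 - 26049)*((√2*√(-91) - 24652) - 32943) = 5069*((√2*(I*√91) - 24652) - 32943) = 5069*((I*√182 - 24652) - 32943) = 5069*((-24652 + I*√182) - 32943) = 5069*(-57595 + I*√182) = -291949055 + 5069*I*√182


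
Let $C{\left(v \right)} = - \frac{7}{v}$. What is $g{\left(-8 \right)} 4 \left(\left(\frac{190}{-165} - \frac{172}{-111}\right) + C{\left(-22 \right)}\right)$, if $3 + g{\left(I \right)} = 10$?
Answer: $\frac{742}{37} \approx 20.054$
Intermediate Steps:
$g{\left(I \right)} = 7$ ($g{\left(I \right)} = -3 + 10 = 7$)
$g{\left(-8 \right)} 4 \left(\left(\frac{190}{-165} - \frac{172}{-111}\right) + C{\left(-22 \right)}\right) = 7 \cdot 4 \left(\left(\frac{190}{-165} - \frac{172}{-111}\right) - \frac{7}{-22}\right) = 28 \left(\left(190 \left(- \frac{1}{165}\right) - - \frac{172}{111}\right) - - \frac{7}{22}\right) = 28 \left(\left(- \frac{38}{33} + \frac{172}{111}\right) + \frac{7}{22}\right) = 28 \left(\frac{162}{407} + \frac{7}{22}\right) = 28 \cdot \frac{53}{74} = \frac{742}{37}$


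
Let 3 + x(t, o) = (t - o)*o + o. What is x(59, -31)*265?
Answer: -748360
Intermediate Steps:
x(t, o) = -3 + o + o*(t - o) (x(t, o) = -3 + ((t - o)*o + o) = -3 + (o*(t - o) + o) = -3 + (o + o*(t - o)) = -3 + o + o*(t - o))
x(59, -31)*265 = (-3 - 31 - 1*(-31)² - 31*59)*265 = (-3 - 31 - 1*961 - 1829)*265 = (-3 - 31 - 961 - 1829)*265 = -2824*265 = -748360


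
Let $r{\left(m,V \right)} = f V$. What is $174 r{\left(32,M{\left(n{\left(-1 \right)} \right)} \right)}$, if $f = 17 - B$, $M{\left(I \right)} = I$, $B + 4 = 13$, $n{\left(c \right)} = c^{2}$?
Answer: $1392$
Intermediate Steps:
$B = 9$ ($B = -4 + 13 = 9$)
$f = 8$ ($f = 17 - 9 = 8$)
$r{\left(m,V \right)} = 8 V$
$174 r{\left(32,M{\left(n{\left(-1 \right)} \right)} \right)} = 174 \cdot 8 \left(-1\right)^{2} = 174 \cdot 8 \cdot 1 = 174 \cdot 8 = 1392$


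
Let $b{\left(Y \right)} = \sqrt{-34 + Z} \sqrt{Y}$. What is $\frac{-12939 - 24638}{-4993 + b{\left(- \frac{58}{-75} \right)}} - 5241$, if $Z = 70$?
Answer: $- \frac{3261765473464}{623250529} + \frac{375770 \sqrt{174}}{623250529} \approx -5233.5$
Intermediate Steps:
$b{\left(Y \right)} = 6 \sqrt{Y}$ ($b{\left(Y \right)} = \sqrt{-34 + 70} \sqrt{Y} = \sqrt{36} \sqrt{Y} = 6 \sqrt{Y}$)
$\frac{-12939 - 24638}{-4993 + b{\left(- \frac{58}{-75} \right)}} - 5241 = \frac{-12939 - 24638}{-4993 + 6 \sqrt{- \frac{58}{-75}}} - 5241 = - \frac{37577}{-4993 + 6 \sqrt{\left(-58\right) \left(- \frac{1}{75}\right)}} - 5241 = - \frac{37577}{-4993 + 6 \sqrt{\frac{58}{75}}} - 5241 = - \frac{37577}{-4993 + 6 \frac{\sqrt{174}}{15}} - 5241 = - \frac{37577}{-4993 + \frac{2 \sqrt{174}}{5}} - 5241 = -5241 - \frac{37577}{-4993 + \frac{2 \sqrt{174}}{5}}$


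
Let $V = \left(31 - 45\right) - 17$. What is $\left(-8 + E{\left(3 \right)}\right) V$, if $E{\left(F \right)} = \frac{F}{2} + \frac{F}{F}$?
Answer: $\frac{341}{2} \approx 170.5$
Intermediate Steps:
$V = -31$ ($V = -14 - 17 = -31$)
$E{\left(F \right)} = 1 + \frac{F}{2}$ ($E{\left(F \right)} = F \frac{1}{2} + 1 = \frac{F}{2} + 1 = 1 + \frac{F}{2}$)
$\left(-8 + E{\left(3 \right)}\right) V = \left(-8 + \left(1 + \frac{1}{2} \cdot 3\right)\right) \left(-31\right) = \left(-8 + \left(1 + \frac{3}{2}\right)\right) \left(-31\right) = \left(-8 + \frac{5}{2}\right) \left(-31\right) = \left(- \frac{11}{2}\right) \left(-31\right) = \frac{341}{2}$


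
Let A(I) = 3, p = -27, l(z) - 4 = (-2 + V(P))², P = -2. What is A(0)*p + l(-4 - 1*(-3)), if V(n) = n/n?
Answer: -76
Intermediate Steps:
V(n) = 1
l(z) = 5 (l(z) = 4 + (-2 + 1)² = 4 + (-1)² = 4 + 1 = 5)
A(0)*p + l(-4 - 1*(-3)) = 3*(-27) + 5 = -81 + 5 = -76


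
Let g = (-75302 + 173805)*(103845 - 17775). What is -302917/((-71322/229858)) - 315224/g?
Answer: 16397665781698304637/16796634534545 ≈ 9.7625e+5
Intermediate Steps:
g = 8478153210 (g = 98503*86070 = 8478153210)
-302917/((-71322/229858)) - 315224/g = -302917/((-71322/229858)) - 315224/8478153210 = -302917/((-71322*1/229858)) - 315224*1/8478153210 = -302917/(-35661/114929) - 157612/4239076605 = -302917*(-114929/35661) - 157612/4239076605 = 34813947893/35661 - 157612/4239076605 = 16397665781698304637/16796634534545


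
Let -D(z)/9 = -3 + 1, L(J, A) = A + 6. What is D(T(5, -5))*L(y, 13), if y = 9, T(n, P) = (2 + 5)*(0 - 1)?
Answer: 342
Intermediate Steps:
T(n, P) = -7 (T(n, P) = 7*(-1) = -7)
L(J, A) = 6 + A
D(z) = 18 (D(z) = -9*(-3 + 1) = -9*(-2) = 18)
D(T(5, -5))*L(y, 13) = 18*(6 + 13) = 18*19 = 342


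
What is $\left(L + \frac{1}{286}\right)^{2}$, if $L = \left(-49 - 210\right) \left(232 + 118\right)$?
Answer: $\frac{672152238958201}{81796} \approx 8.2174 \cdot 10^{9}$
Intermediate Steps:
$L = -90650$ ($L = \left(-259\right) 350 = -90650$)
$\left(L + \frac{1}{286}\right)^{2} = \left(-90650 + \frac{1}{286}\right)^{2} = \left(- \frac{25925899}{286}\right)^{2} = \frac{672152238958201}{81796}$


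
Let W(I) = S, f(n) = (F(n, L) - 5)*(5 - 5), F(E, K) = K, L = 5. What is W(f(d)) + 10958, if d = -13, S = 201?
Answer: 11159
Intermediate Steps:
f(n) = 0 (f(n) = (5 - 5)*(5 - 5) = 0*0 = 0)
W(I) = 201
W(f(d)) + 10958 = 201 + 10958 = 11159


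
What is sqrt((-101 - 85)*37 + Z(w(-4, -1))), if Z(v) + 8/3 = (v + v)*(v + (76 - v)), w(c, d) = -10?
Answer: I*sqrt(75642)/3 ≈ 91.677*I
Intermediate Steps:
Z(v) = -8/3 + 152*v (Z(v) = -8/3 + (v + v)*(v + (76 - v)) = -8/3 + (2*v)*76 = -8/3 + 152*v)
sqrt((-101 - 85)*37 + Z(w(-4, -1))) = sqrt((-101 - 85)*37 + (-8/3 + 152*(-10))) = sqrt(-186*37 + (-8/3 - 1520)) = sqrt(-6882 - 4568/3) = sqrt(-25214/3) = I*sqrt(75642)/3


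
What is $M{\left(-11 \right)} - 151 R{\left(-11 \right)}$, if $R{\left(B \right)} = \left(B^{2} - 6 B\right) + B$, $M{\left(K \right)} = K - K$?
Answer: $-26576$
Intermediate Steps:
$M{\left(K \right)} = 0$
$R{\left(B \right)} = B^{2} - 5 B$
$M{\left(-11 \right)} - 151 R{\left(-11 \right)} = 0 - 151 \left(- 11 \left(-5 - 11\right)\right) = 0 - 151 \left(\left(-11\right) \left(-16\right)\right) = 0 - 26576 = -26576$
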